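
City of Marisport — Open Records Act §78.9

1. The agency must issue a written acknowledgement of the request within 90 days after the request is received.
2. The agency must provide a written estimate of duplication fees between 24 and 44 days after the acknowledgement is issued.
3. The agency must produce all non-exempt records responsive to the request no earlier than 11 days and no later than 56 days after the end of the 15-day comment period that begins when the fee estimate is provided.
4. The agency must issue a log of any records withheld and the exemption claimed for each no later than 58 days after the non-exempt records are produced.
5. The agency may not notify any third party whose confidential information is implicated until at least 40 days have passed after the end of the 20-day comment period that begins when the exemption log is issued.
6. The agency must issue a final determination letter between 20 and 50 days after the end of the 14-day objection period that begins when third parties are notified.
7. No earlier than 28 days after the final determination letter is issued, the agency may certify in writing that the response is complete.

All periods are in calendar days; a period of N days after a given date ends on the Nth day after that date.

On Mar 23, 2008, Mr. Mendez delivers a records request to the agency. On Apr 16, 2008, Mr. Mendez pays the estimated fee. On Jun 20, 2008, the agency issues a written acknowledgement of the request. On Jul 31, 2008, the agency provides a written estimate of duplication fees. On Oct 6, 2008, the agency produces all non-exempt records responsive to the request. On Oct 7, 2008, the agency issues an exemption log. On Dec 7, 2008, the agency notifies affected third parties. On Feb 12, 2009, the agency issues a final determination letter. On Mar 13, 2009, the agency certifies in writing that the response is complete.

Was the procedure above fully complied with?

Step 1: 90 days after Mar 23, 2008 (when the request is received) is Jun 21, 2008; completed Jun 20, 2008, before the deadline.
Step 2: the window is 24–44 days after Jun 20, 2008 (when the acknowledgement is issued), so Jul 14, 2008 through Aug 3, 2008; done Jul 31, 2008, which is between those dates.
Step 3: the window is 11–56 days after Aug 15, 2008 (end of the 15-day comment period, which began when the fee estimate is provided on Jul 31, 2008), so Aug 26, 2008 through Oct 10, 2008; Oct 6, 2008 falls inside that range.
Step 4: 58 days after Oct 6, 2008 (when the non-exempt records are produced) is Dec 3, 2008; completed Oct 7, 2008, before the deadline.
Step 5: the earliest permitted date is 40 days after Oct 27, 2008 (end of the 20-day comment period, which began when the exemption log is issued on Oct 7, 2008), i.e. Dec 6, 2008; done Dec 7, 2008 — permitted.
Step 6: the window is 20–50 days after Dec 21, 2008 (end of the 14-day objection period, which began when third parties are notified on Dec 7, 2008), so Jan 10, 2009 through Feb 9, 2009; done Feb 12, 2009 — 3 days after the window closed.

No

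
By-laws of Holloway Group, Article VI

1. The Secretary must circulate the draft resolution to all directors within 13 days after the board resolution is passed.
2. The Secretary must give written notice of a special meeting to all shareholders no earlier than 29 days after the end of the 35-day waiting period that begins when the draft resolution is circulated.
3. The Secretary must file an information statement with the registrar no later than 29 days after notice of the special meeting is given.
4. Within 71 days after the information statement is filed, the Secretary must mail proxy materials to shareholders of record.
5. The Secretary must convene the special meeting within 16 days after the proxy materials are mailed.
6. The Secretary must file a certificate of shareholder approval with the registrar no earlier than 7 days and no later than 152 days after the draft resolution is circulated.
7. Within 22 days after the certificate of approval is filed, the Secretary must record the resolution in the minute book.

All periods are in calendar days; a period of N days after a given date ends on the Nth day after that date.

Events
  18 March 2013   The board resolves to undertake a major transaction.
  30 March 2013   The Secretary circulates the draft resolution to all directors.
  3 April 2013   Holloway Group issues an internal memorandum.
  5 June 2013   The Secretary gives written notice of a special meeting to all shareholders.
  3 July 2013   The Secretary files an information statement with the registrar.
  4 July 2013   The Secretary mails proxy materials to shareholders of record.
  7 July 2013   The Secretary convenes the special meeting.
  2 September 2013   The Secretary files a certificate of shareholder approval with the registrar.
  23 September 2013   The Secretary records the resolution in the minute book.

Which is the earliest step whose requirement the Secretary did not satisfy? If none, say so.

(1) due by 18 March 2013 + 13 days = 31 March 2013; 30 March 2013 is within that limit.
(2) permitted from 4 May 2013 + 29 days = 2 June 2013 onward; done 5 June 2013, after the minimum wait.
(3) due by 5 June 2013 + 29 days = 4 July 2013; done 3 July 2013 — timely.
(4) due by 3 July 2013 + 71 days = 12 September 2013; 4 July 2013 is within that limit.
(5) due by 4 July 2013 + 16 days = 20 July 2013; 7 July 2013 is within that limit.
(6) the permitted window runs from 30 March 2013 + 7 = 6 April 2013 to 30 March 2013 + 152 = 29 August 2013; 2 September 2013 is 4 days past the end of the window.
Later steps need not be reached.

Step 6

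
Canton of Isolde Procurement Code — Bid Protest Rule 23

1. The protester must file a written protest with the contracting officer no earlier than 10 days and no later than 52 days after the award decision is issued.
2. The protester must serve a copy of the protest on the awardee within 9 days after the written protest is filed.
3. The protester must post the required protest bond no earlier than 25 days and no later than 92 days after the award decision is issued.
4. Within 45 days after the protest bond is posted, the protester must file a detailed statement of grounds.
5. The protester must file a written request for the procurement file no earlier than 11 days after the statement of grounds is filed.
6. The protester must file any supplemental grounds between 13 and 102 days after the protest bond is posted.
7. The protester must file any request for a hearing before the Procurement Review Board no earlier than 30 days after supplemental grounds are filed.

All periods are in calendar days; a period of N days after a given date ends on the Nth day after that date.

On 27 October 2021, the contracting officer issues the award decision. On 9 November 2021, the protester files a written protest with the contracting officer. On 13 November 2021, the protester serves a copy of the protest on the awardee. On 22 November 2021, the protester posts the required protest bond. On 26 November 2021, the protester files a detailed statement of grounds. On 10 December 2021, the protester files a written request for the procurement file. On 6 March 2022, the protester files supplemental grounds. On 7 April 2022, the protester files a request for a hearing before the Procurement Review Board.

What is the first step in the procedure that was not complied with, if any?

Step 1 — 10 and 52 days from 27 October 2021 (when the award decision is issued) are 6 November 2021 and 18 December 2021 respectively; 9 November 2021 falls inside that range.
Step 2 — counting 9 days from 9 November 2021 (when the written protest is filed) gives a deadline of 18 November 2021; completed 13 November 2021, before the deadline.
Step 3 — 25 and 92 days from 27 October 2021 (when the award decision is issued) are 21 November 2021 and 27 January 2022 respectively; done 22 November 2021 — within the window.
Step 4 — counting 45 days from 22 November 2021 (when the protest bond is posted) gives a deadline of 6 January 2022; done 26 November 2021 — timely.
Step 5 — must wait 11 days from 26 November 2021 (when the statement of grounds is filed), so not before 7 December 2021; 10 December 2021 is on or after that date.
Step 6 — 13 and 102 days from 22 November 2021 (when the protest bond is posted) are 5 December 2021 and 4 March 2022 respectively; done 6 March 2022 — 2 days after the window closed.

Step 6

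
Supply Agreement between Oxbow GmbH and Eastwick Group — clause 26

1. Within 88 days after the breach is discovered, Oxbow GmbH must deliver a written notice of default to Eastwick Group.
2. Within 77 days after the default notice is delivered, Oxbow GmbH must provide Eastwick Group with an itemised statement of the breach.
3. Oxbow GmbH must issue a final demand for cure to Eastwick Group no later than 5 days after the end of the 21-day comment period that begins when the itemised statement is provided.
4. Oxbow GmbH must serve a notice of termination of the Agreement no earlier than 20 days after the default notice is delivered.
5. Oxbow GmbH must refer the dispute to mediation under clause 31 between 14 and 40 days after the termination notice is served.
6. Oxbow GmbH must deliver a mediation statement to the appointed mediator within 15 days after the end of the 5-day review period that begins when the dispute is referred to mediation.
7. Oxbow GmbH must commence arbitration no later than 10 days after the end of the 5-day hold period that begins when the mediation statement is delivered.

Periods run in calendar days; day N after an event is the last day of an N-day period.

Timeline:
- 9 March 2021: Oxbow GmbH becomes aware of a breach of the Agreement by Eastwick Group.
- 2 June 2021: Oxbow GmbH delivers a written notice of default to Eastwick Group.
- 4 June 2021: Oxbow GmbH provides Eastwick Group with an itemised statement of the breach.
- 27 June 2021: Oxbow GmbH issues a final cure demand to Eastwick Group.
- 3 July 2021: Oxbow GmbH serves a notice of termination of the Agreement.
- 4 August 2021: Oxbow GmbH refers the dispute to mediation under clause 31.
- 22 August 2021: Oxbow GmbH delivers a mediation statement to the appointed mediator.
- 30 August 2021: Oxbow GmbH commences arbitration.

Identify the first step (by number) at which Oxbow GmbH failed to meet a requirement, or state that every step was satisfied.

None — every step was satisfied

Step 1 — counting 88 days from 9 March 2021 (when the breach is discovered) gives a deadline of 5 June 2021; done 2 June 2021 — timely.
Step 2 — counting 77 days from 2 June 2021 (when the default notice is delivered) gives a deadline of 18 August 2021; 4 June 2021 is within that limit.
Step 3 — counting 5 days from 25 June 2021 (end of the 21-day comment period, which began when the itemised statement is provided on 4 June 2021) gives a deadline of 30 June 2021; 27 June 2021 is within that limit.
Step 4 — must wait 20 days from 2 June 2021 (when the default notice is delivered), so not before 22 June 2021; done 3 July 2021 — permitted.
Step 5 — 14 and 40 days from 3 July 2021 (when the termination notice is served) are 17 July 2021 and 12 August 2021 respectively; 4 August 2021 falls inside that range.
Step 6 — counting 15 days from 9 August 2021 (end of the 5-day review period, which began when the dispute is referred to mediation on 4 August 2021) gives a deadline of 24 August 2021; completed 22 August 2021, before the deadline.
Step 7 — counting 10 days from 27 August 2021 (end of the 5-day hold period, which began when the mediation statement is delivered on 22 August 2021) gives a deadline of 6 September 2021; done 30 August 2021 — timely.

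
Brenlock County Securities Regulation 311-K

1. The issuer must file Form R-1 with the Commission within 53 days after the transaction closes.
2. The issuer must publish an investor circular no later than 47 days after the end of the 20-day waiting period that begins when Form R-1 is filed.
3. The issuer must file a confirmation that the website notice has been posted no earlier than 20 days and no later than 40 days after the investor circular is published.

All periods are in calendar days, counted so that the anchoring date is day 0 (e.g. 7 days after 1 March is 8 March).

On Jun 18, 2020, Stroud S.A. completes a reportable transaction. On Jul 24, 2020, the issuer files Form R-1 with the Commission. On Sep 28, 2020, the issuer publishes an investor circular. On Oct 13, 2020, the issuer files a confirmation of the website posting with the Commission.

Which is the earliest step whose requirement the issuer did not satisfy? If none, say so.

Step 1 — counting 53 days from Jun 18, 2020 (when the transaction closes) gives a deadline of Aug 10, 2020; Jul 24, 2020 is within that limit.
Step 2 — counting 47 days from Aug 13, 2020 (end of the 20-day waiting period, which began when Form R-1 is filed on Jul 24, 2020) gives a deadline of Sep 29, 2020; done Sep 28, 2020 — timely.
Step 3 — 20 and 40 days from Sep 28, 2020 (when the investor circular is published) are Oct 18, 2020 and Nov 7, 2020 respectively; Oct 13, 2020 is 5 days too early.
The analysis stops there.

Step 3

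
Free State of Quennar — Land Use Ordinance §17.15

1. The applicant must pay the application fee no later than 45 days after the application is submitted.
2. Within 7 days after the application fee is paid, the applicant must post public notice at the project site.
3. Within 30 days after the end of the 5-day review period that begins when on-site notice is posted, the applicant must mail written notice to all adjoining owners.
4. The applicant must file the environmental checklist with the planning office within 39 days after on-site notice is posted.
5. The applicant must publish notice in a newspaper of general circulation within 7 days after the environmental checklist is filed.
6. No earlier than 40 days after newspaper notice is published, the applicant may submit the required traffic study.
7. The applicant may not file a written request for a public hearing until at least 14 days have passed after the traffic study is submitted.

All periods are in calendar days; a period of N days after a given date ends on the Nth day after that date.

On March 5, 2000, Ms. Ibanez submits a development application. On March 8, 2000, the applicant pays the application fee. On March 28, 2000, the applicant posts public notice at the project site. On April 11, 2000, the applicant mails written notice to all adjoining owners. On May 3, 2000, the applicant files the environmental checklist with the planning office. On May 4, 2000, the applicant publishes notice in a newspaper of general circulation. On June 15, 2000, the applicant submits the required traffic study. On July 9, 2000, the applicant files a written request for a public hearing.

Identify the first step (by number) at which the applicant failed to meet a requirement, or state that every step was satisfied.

Step 1 — counting 45 days from March 5, 2000 (when the application is submitted) gives a deadline of April 19, 2000; completed March 8, 2000, before the deadline.
Step 2 — counting 7 days from March 8, 2000 (when the application fee is paid) gives a deadline of March 15, 2000; not done until March 28, 2000, 13 days after the deadline.
The analysis stops there.

Step 2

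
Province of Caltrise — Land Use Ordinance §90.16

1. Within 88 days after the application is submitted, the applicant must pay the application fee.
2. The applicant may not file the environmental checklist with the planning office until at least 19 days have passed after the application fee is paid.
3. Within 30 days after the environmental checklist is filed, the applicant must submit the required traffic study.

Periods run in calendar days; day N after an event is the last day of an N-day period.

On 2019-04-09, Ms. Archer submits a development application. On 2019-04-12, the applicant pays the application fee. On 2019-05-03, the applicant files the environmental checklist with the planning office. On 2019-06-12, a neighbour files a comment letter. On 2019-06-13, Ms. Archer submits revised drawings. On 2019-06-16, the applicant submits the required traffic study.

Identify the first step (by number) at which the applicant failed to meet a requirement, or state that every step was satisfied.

Step 3

Step 1: 88 days after 2019-04-09 (when the application is submitted) is 2019-07-06; completed 2019-04-12, before the deadline.
Step 2: the earliest permitted date is 19 days after 2019-04-12 (when the application fee is paid), i.e. 2019-05-01; done 2019-05-03 — permitted.
Step 3: 30 days after 2019-05-03 (when the environmental checklist is filed) is 2019-06-02; not done until 2019-06-16, 14 days after the deadline.
The procedure was therefore not followed at step 3.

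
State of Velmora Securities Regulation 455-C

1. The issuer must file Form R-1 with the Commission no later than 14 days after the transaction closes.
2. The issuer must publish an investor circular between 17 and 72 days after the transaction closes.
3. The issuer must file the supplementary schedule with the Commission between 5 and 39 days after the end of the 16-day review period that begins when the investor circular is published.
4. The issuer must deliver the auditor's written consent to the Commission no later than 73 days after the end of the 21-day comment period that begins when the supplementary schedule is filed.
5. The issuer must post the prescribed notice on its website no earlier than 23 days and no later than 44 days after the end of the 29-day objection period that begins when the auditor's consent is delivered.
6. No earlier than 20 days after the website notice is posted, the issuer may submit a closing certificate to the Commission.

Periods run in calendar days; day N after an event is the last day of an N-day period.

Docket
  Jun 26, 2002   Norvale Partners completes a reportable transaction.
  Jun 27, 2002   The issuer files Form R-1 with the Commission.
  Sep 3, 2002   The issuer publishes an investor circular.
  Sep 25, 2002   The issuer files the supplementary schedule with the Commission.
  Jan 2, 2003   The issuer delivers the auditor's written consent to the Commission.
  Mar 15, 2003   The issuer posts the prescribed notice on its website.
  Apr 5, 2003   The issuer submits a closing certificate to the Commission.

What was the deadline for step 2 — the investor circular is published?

Step 2 runs from Jun 26, 2002, when the transaction closes. The window is 17–72 days after Jun 26, 2002; it closes on Sep 6, 2002.

Sep 6, 2002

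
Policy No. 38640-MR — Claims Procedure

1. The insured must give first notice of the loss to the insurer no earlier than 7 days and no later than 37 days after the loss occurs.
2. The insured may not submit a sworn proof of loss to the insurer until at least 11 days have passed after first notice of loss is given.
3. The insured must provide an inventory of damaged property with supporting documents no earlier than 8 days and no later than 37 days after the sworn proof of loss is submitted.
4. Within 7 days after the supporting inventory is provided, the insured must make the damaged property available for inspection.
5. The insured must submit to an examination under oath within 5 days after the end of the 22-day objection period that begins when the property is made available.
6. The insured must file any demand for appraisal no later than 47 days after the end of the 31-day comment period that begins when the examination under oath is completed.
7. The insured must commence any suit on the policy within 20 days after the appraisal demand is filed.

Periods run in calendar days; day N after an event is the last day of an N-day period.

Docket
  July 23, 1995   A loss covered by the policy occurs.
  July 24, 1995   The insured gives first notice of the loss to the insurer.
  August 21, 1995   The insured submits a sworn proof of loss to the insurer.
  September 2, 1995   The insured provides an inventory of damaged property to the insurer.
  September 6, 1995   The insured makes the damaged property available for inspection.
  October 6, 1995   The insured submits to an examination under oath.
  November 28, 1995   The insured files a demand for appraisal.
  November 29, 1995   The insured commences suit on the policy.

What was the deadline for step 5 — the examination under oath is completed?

October 3, 1995

The property is made available on September 6, 1995; the 22-day objection period therefore ends September 28, 1995, and step 5 runs from that date. 5 days after September 28, 1995 is October 3, 1995.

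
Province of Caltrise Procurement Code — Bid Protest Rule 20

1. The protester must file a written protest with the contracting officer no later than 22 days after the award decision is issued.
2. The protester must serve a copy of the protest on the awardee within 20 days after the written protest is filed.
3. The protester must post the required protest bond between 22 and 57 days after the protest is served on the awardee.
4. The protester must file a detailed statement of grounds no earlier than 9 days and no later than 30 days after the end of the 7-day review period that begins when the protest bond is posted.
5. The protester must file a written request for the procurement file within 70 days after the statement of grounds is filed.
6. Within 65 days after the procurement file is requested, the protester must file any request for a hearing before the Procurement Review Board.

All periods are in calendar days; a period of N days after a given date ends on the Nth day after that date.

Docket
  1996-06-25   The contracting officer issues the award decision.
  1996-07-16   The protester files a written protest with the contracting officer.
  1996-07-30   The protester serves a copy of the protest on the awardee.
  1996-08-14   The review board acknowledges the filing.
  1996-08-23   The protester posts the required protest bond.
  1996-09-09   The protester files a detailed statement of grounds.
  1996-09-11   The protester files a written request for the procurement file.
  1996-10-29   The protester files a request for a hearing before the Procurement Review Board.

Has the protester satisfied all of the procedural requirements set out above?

Yes

Step 1: 22 days after 1996-06-25 (when the award decision is issued) is 1996-07-17; done 1996-07-16 — timely.
Step 2: 20 days after 1996-07-16 (when the written protest is filed) is 1996-08-05; completed 1996-07-30, before the deadline.
Step 3: the window is 22–57 days after 1996-07-30 (when the protest is served on the awardee), so 1996-08-21 through 1996-09-25; done 1996-08-23 — within the window.
Step 4: the window is 9–30 days after 1996-08-30 (end of the 7-day review period, which began when the protest bond is posted on 1996-08-23), so 1996-09-08 through 1996-09-29; done 1996-09-09 — within the window.
Step 5: 70 days after 1996-09-09 (when the statement of grounds is filed) is 1996-11-18; completed 1996-09-11, before the deadline.
Step 6: 65 days after 1996-09-11 (when the procurement file is requested) is 1996-11-15; 1996-10-29 is within that limit.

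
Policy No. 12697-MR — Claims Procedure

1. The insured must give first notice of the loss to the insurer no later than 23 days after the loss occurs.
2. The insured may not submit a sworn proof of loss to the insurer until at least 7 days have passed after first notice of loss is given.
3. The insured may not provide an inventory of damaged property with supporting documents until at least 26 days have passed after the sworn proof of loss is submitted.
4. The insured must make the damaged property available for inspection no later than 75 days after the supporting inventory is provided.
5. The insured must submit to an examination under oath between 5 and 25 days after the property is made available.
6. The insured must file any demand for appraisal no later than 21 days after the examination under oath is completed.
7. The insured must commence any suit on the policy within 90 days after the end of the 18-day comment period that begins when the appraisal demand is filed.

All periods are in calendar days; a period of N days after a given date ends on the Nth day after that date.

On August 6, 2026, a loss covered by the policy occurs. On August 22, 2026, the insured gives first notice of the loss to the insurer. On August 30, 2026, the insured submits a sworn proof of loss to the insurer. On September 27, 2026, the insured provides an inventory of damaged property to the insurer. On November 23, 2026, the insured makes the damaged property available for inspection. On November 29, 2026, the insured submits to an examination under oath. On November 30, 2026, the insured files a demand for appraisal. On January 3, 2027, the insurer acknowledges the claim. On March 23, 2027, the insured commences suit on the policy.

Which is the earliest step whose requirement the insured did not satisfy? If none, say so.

Step 7

(1) due by August 6, 2026 + 23 days = August 29, 2026; August 22, 2026 is within that limit.
(2) permitted from August 22, 2026 + 7 days = August 29, 2026 onward; August 30, 2026 is on or after that date.
(3) permitted from August 30, 2026 + 26 days = September 25, 2026 onward; done September 27, 2026 — permitted.
(4) due by September 27, 2026 + 75 days = December 11, 2026; November 23, 2026 is within that limit.
(5) the permitted window runs from November 23, 2026 + 5 = November 28, 2026 to November 23, 2026 + 25 = December 18, 2026; November 29, 2026 falls inside that range.
(6) due by November 29, 2026 + 21 days = December 20, 2026; completed November 30, 2026, before the deadline.
(7) due by December 18, 2026 + 90 days = March 18, 2027; not done until March 23, 2027, 5 days after the deadline.
The procedure was therefore not followed at step 7.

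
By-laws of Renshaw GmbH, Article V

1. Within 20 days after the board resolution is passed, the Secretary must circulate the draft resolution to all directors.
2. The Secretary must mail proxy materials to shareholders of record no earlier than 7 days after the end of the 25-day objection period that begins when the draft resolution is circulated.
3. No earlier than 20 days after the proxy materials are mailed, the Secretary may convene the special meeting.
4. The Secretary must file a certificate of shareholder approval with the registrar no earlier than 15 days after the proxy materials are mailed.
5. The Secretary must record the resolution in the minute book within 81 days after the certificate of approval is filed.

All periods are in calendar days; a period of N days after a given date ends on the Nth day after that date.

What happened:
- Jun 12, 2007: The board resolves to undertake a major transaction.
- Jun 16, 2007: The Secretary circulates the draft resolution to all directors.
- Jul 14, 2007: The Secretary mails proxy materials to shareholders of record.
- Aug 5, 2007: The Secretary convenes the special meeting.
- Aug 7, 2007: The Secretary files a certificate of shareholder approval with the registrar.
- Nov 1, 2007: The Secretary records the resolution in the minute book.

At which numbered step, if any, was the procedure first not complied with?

Step 1: 20 days after Jun 12, 2007 (when the board resolution is passed) is Jul 2, 2007; Jun 16, 2007 is within that limit.
Step 2: the earliest permitted date is 7 days after Jul 11, 2007 (end of the 25-day objection period, which began when the draft resolution is circulated on Jun 16, 2007), i.e. Jul 18, 2007; acted on Jul 14, 2007, 4 days prematurely.

Step 2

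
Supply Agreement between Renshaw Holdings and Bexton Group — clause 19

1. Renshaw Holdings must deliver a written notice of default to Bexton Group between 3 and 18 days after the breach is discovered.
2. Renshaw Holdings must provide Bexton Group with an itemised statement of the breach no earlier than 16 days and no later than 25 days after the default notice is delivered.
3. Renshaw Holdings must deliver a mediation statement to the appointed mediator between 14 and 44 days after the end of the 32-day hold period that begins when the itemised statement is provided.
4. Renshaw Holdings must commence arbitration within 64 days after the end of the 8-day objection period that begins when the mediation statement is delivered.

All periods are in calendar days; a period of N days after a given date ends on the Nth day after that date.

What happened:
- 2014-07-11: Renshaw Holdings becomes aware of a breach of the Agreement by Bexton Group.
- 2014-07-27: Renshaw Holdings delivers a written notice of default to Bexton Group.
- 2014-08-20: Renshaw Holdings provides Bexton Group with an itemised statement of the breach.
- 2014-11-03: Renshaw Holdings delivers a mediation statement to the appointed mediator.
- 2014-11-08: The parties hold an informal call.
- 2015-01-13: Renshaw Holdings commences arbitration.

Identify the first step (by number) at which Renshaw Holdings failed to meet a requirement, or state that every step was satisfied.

Step 1: the window is 3–18 days after 2014-07-11 (when the breach is discovered), so 2014-07-14 through 2014-07-29; 2014-07-27 falls inside that range.
Step 2: the window is 16–25 days after 2014-07-27 (when the default notice is delivered), so 2014-08-12 through 2014-08-21; done 2014-08-20 — within the window.
Step 3: the window is 14–44 days after 2014-09-21 (end of the 32-day hold period, which began when the itemised statement is provided on 2014-08-20), so 2014-10-05 through 2014-11-04; done 2014-11-03 — within the window.
Step 4: 64 days after 2014-11-11 (end of the 8-day objection period, which began when the mediation statement is delivered on 2014-11-03) is 2015-01-14; done 2015-01-13 — timely.

None — every step was satisfied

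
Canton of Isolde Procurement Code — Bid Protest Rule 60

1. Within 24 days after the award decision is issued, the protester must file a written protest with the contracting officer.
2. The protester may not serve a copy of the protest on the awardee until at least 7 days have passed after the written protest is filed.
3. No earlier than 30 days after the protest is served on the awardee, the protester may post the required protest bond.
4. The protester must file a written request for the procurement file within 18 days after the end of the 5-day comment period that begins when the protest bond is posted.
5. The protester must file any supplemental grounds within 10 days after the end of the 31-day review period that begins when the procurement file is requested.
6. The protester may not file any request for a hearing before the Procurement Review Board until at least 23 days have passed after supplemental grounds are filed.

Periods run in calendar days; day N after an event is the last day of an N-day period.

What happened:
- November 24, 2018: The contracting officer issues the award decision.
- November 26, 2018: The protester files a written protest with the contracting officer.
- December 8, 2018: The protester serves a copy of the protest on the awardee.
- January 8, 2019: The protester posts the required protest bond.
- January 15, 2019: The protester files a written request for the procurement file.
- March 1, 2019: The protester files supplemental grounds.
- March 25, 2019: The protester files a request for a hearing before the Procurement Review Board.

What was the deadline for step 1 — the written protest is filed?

Step 1 runs from November 24, 2018, when the award decision is issued. 24 days after November 24, 2018 is December 18, 2018.

December 18, 2018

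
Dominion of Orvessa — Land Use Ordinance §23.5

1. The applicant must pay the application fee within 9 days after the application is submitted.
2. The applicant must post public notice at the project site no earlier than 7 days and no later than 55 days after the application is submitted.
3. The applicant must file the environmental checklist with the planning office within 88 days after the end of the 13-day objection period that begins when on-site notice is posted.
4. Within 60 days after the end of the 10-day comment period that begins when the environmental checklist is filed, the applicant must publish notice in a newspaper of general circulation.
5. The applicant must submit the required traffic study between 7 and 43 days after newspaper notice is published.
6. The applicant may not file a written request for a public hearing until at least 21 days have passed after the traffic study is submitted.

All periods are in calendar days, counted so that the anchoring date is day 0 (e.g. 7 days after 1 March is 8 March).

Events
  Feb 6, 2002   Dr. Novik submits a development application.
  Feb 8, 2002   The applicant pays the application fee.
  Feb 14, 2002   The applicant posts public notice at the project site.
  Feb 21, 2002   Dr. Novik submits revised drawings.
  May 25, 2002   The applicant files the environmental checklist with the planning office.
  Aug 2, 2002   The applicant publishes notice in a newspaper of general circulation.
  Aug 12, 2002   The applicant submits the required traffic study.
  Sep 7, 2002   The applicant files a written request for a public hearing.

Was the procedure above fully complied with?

(1) due by Feb 6, 2002 + 9 days = Feb 15, 2002; done Feb 8, 2002 — timely.
(2) the permitted window runs from Feb 6, 2002 + 7 = Feb 13, 2002 to Feb 6, 2002 + 55 = Apr 2, 2002; Feb 14, 2002 falls inside that range.
(3) due by Feb 27, 2002 + 88 days = May 26, 2002; done May 25, 2002 — timely.
(4) due by Jun 4, 2002 + 60 days = Aug 3, 2002; Aug 2, 2002 is within that limit.
(5) the permitted window runs from Aug 2, 2002 + 7 = Aug 9, 2002 to Aug 2, 2002 + 43 = Sep 14, 2002; done Aug 12, 2002, which is between those dates.
(6) permitted from Aug 12, 2002 + 21 days = Sep 2, 2002 onward; Sep 7, 2002 is on or after that date.

Yes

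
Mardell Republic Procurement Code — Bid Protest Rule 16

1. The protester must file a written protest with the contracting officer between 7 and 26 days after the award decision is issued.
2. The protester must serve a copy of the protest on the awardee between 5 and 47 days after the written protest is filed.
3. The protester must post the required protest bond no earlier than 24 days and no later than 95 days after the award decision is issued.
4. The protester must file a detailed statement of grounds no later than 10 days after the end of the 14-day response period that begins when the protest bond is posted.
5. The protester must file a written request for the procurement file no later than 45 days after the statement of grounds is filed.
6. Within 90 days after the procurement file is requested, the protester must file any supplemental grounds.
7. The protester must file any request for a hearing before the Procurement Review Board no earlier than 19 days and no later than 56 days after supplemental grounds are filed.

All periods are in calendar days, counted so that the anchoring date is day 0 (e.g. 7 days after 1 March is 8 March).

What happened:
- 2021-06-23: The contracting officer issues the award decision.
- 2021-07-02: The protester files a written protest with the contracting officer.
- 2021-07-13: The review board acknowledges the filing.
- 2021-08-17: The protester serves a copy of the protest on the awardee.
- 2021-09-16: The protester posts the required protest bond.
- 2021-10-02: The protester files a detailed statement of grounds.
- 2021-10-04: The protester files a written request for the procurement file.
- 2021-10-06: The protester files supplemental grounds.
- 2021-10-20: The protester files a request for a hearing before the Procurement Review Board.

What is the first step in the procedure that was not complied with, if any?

Step 1 — 7 and 26 days from 2021-06-23 (when the award decision is issued) are 2021-06-30 and 2021-07-19 respectively; done 2021-07-02 — within the window.
Step 2 — 5 and 47 days from 2021-07-02 (when the written protest is filed) are 2021-07-07 and 2021-08-18 respectively; 2021-08-17 falls inside that range.
Step 3 — 24 and 95 days from 2021-06-23 (when the award decision is issued) are 2021-07-17 and 2021-09-26 respectively; done 2021-09-16 — within the window.
Step 4 — counting 10 days from 2021-09-30 (end of the 14-day response period, which began when the protest bond is posted on 2021-09-16) gives a deadline of 2021-10-10; 2021-10-02 is within that limit.
Step 5 — counting 45 days from 2021-10-02 (when the statement of grounds is filed) gives a deadline of 2021-11-16; done 2021-10-04 — timely.
Step 6 — counting 90 days from 2021-10-04 (when the procurement file is requested) gives a deadline of 2022-01-02; 2021-10-06 is within that limit.
Step 7 — 19 and 56 days from 2021-10-06 (when supplemental grounds are filed) are 2021-10-25 and 2021-12-01 respectively; done 2021-10-20 — 5 days before the window opened.
No need to go further; step 7 was not satisfied.

Step 7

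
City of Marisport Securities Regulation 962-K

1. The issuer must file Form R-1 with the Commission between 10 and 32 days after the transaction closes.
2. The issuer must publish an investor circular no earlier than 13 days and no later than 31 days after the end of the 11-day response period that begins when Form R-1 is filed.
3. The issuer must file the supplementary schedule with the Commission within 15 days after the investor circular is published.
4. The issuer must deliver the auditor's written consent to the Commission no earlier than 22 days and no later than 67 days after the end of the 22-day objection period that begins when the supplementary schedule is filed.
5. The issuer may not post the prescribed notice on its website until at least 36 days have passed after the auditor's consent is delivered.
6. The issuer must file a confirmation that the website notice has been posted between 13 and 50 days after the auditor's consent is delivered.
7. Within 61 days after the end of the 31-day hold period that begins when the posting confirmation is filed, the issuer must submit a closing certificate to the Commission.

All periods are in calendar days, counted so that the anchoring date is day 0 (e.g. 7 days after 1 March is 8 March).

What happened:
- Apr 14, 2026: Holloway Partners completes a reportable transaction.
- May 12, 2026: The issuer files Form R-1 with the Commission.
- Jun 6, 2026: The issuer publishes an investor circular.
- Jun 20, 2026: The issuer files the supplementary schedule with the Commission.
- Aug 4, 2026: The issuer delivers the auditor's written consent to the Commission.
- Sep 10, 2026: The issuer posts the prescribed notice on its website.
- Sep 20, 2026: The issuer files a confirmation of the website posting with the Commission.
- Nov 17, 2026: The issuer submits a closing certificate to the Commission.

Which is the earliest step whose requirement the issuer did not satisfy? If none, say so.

None — every step was satisfied

Step 1 — 10 and 32 days from Apr 14, 2026 (when the transaction closes) are Apr 24, 2026 and May 16, 2026 respectively; done May 12, 2026, which is between those dates.
Step 2 — 13 and 31 days from May 23, 2026 (end of the 11-day response period, which began when Form R-1 is filed on May 12, 2026) are Jun 5, 2026 and Jun 23, 2026 respectively; done Jun 6, 2026 — within the window.
Step 3 — counting 15 days from Jun 6, 2026 (when the investor circular is published) gives a deadline of Jun 21, 2026; Jun 20, 2026 is within that limit.
Step 4 — 22 and 67 days from Jul 12, 2026 (end of the 22-day objection period, which began when the supplementary schedule is filed on Jun 20, 2026) are Aug 3, 2026 and Sep 17, 2026 respectively; Aug 4, 2026 falls inside that range.
Step 5 — must wait 36 days from Aug 4, 2026 (when the auditor's consent is delivered), so not before Sep 9, 2026; Sep 10, 2026 is on or after that date.
Step 6 — 13 and 50 days from Aug 4, 2026 (when the auditor's consent is delivered) are Aug 17, 2026 and Sep 23, 2026 respectively; done Sep 20, 2026, which is between those dates.
Step 7 — counting 61 days from Oct 21, 2026 (end of the 31-day hold period, which began when the posting confirmation is filed on Sep 20, 2026) gives a deadline of Dec 21, 2026; completed Nov 17, 2026, before the deadline.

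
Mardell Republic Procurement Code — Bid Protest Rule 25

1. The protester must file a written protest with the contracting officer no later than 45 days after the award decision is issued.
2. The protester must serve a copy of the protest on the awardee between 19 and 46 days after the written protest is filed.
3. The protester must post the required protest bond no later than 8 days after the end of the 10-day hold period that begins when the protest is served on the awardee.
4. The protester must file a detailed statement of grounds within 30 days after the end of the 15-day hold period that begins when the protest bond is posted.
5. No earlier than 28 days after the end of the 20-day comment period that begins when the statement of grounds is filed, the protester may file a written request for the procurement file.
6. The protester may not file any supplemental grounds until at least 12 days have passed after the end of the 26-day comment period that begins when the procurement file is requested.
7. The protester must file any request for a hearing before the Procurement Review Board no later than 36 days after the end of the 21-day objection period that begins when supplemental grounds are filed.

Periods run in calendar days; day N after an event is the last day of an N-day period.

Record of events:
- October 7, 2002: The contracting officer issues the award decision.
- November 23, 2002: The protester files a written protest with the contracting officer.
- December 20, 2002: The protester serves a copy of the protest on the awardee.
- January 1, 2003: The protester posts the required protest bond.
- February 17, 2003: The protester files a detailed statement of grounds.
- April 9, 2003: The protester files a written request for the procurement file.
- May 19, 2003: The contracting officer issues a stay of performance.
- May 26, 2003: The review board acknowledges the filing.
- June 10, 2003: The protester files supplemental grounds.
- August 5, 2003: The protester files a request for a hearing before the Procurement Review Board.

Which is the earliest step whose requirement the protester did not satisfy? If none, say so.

Step 1

Step 1: 45 days after October 7, 2002 (when the award decision is issued) is November 21, 2002; not done until November 23, 2002, 2 days after the deadline.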